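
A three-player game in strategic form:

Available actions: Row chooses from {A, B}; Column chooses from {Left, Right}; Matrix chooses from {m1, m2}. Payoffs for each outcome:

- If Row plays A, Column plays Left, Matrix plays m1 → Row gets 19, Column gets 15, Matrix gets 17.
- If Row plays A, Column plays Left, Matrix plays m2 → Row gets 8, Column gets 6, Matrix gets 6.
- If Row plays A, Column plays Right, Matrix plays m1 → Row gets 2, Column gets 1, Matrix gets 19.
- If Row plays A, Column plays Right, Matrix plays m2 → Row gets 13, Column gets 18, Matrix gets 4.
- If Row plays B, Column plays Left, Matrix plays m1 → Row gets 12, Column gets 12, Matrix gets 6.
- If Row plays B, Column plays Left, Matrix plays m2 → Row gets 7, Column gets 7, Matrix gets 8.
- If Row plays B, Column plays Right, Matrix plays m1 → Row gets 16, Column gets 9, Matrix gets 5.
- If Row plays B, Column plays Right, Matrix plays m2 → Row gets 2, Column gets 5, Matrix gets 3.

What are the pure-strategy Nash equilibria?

The unique pure-strategy Nash equilibrium is (A, Left, m1).

Check each profile: it is a Nash equilibrium iff no player can strictly gain by switching unilaterally.
(A, Left, m1): Row gets 19, best alternative 12; Column gets 15, best alternative 1; Matrix gets 17, best alternative 6. No profitable deviation — NE.
(A, Left, m2): Column can switch to Right (6 → 18). Not NE.
(A, Right, m1): Row can switch to B (2 → 16). Not NE.
(A, Right, m2): Matrix can switch to m1 (4 → 19). Not NE.
(B, Left, m1): Row can switch to A (12 → 19). Not NE.
(B, Left, m2): Row can switch to A (7 → 8). Not NE.
(B, Right, m1): Column can switch to Left (9 → 12). Not NE.
(B, Right, m2): Row can switch to A (2 → 13). Not NE.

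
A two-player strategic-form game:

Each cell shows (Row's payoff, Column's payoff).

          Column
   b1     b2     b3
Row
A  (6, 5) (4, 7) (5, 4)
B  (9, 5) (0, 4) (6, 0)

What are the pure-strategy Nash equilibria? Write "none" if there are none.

For each player, find the best response to each opponent profile; mutual best responses are the pure NE.
Row against b1: payoffs 6, 9 → best response B.
Row against b2: payoffs 4, 0 → best response A.
Row against b3: payoffs 5, 6 → best response B.
Column against A: payoffs 5, 7, 4 → best response b2.
Column against B: payoffs 5, 4, 0 → best response b1.
Mutual best responses: (A, b2); (B, b1).

(A, b2), (B, b1)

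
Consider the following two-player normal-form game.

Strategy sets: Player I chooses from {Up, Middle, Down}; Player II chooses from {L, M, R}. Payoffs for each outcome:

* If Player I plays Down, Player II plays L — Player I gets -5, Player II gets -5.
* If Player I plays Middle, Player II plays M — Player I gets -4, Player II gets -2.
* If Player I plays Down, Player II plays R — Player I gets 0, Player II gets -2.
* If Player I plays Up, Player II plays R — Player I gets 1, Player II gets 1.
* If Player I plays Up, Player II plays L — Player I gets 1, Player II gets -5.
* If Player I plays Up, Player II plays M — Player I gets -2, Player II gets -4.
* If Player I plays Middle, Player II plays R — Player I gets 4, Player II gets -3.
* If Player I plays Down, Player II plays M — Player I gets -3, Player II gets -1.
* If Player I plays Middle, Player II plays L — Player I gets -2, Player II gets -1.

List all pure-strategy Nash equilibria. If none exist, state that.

Player I against L: payoffs 1, -2, -5 → best response Up.
Player I against M: payoffs -2, -4, -3 → best response Up.
Player I against R: payoffs 1, 4, 0 → best response Middle.
Player II against Up: payoffs -5, -4, 1 → best response R.
Player II against Middle: payoffs -1, -2, -3 → best response L.
Player II against Down: payoffs -5, -1, -2 → best response M.
No profile is a mutual best response for all players.

none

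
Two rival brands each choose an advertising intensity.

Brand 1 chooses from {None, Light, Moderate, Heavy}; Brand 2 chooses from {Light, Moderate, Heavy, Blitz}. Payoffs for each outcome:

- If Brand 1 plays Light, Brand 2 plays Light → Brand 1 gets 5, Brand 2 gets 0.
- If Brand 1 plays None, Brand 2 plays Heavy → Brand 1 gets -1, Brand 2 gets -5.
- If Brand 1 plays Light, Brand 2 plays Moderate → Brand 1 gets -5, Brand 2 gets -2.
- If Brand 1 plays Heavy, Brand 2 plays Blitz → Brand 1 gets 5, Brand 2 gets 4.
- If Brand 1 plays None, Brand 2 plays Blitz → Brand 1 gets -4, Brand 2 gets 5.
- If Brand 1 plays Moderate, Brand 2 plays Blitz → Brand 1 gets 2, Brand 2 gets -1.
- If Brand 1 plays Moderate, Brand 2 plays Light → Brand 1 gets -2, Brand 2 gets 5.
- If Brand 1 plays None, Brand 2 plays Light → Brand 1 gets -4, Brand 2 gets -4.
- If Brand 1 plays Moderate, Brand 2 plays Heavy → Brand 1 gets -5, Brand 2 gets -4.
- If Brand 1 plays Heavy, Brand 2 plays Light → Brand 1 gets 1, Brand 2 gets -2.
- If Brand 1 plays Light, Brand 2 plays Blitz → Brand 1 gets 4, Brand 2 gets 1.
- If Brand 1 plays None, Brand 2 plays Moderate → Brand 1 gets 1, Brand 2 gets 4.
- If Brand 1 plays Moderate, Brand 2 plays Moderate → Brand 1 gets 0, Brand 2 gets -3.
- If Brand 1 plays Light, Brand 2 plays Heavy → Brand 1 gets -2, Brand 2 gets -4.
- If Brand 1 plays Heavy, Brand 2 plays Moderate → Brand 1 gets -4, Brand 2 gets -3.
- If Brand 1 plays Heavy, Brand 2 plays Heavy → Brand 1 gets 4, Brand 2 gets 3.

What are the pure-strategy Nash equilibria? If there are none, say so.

The unique pure-strategy Nash equilibrium is (Heavy, Blitz).

For each player, find the best response to each opponent profile; mutual best responses are the pure NE.
Brand 1 against Light: payoffs -4, 5, -2, 1 → best response Light.
Brand 1 against Moderate: payoffs 1, -5, 0, -4 → best response None.
Brand 1 against Heavy: payoffs -1, -2, -5, 4 → best response Heavy.
Brand 1 against Blitz: payoffs -4, 4, 2, 5 → best response Heavy.
Brand 2 against None: payoffs -4, 4, -5, 5 → best response Blitz.
Brand 2 against Light: payoffs 0, -2, -4, 1 → best response Blitz.
Brand 2 against Moderate: payoffs 5, -3, -4, -1 → best response Light.
Brand 2 against Heavy: payoffs -2, -3, 3, 4 → best response Blitz.
Mutual best responses: (Heavy, Blitz).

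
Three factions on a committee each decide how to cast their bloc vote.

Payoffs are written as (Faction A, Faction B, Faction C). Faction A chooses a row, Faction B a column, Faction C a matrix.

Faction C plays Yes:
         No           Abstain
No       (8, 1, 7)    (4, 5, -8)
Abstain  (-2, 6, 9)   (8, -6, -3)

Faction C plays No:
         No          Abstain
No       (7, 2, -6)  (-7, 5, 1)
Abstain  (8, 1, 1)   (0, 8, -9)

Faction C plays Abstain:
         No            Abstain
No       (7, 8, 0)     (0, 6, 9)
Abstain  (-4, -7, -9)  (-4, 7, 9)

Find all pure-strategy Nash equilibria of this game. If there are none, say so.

Faction A against (No, Yes): payoffs 8, -2 → best response No.
Faction A against (No, No): payoffs 7, 8 → best response Abstain.
Faction A against (No, Abstain): payoffs 7, -4 → best response No.
Faction A against (Abstain, Yes): payoffs 4, 8 → best response Abstain.
Faction A against (Abstain, No): payoffs -7, 0 → best response Abstain.
Faction A against (Abstain, Abstain): payoffs 0, -4 → best response No.
Faction B against (No, Yes): payoffs 1, 5 → best response Abstain.
Faction B against (No, No): payoffs 2, 5 → best response Abstain.
Faction B against (No, Abstain): payoffs 8, 6 → best response No.
Faction B against (Abstain, Yes): payoffs 6, -6 → best response No.
Faction B against (Abstain, No): payoffs 1, 8 → best response Abstain.
Faction B against (Abstain, Abstain): payoffs -7, 7 → best response Abstain.
Faction C against (No, No): payoffs 7, -6, 0 → best response Yes.
Faction C against (No, Abstain): payoffs -8, 1, 9 → best response Abstain.
Faction C against (Abstain, No): payoffs 9, 1, -9 → best response Yes.
Faction C against (Abstain, Abstain): payoffs -3, -9, 9 → best response Abstain.
No profile is a mutual best response for all players.

This game has no pure Nash equilibrium.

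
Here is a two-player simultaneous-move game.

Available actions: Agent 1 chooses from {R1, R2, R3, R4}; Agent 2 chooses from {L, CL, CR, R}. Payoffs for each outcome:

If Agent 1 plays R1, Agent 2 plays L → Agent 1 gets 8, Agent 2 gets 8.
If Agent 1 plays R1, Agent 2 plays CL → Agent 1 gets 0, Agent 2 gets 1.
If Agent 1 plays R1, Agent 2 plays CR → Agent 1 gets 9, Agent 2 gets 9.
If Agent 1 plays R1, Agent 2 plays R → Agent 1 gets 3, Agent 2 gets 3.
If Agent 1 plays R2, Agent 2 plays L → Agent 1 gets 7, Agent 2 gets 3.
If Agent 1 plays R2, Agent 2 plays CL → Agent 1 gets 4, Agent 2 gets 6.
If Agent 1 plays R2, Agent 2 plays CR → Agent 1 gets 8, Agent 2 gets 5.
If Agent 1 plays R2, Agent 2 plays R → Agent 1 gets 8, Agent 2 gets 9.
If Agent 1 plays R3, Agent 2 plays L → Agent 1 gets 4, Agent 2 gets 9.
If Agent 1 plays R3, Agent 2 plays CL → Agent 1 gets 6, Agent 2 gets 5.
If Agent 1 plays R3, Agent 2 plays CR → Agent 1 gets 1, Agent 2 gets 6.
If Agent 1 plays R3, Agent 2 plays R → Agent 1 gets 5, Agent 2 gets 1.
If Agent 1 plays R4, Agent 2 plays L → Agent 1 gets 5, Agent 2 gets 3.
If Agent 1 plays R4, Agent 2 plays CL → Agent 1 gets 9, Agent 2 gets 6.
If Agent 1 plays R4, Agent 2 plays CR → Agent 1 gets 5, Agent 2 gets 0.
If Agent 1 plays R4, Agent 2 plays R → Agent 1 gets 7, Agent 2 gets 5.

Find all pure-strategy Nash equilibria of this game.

(R1, L): Agent 2 can switch to CR (8 → 9). Not NE.
(R1, CL): Agent 1 can switch to R2 (0 → 4). Not NE.
(R1, CR): Agent 1 gets 9, best alternative 8; Agent 2 gets 9, best alternative 8. No profitable deviation — NE.
(R1, R): Agent 1 can switch to R2 (3 → 8). Not NE.
(R2, L): Agent 1 can switch to R1 (7 → 8). Not NE.
(R2, CL): Agent 1 can switch to R3 (4 → 6). Not NE.
(R2, CR): Agent 1 can switch to R1 (8 → 9). Not NE.
(R2, R): Agent 1 gets 8, best alternative 7; Agent 2 gets 9, best alternative 6. No profitable deviation — NE.
(R3, L): Agent 1 can switch to R1 (4 → 8). Not NE.
(R3, CL): Agent 1 can switch to R4 (6 → 9). Not NE.
(R3, CR): Agent 1 can switch to R1 (1 → 9). Not NE.
(R3, R): Agent 1 can switch to R2 (5 → 8). Not NE.
(R4, L): Agent 1 can switch to R1 (5 → 8). Not NE.
(R4, CL): Agent 1 gets 9, best alternative 6; Agent 2 gets 6, best alternative 5. No profitable deviation — NE.
(R4, CR): Agent 1 can switch to R1 (5 → 9). Not NE.
(The remaining 1 profile has a profitable deviation by the same check.)

Pure-strategy Nash equilibria: (R1, CR) and (R2, R) and (R4, CL)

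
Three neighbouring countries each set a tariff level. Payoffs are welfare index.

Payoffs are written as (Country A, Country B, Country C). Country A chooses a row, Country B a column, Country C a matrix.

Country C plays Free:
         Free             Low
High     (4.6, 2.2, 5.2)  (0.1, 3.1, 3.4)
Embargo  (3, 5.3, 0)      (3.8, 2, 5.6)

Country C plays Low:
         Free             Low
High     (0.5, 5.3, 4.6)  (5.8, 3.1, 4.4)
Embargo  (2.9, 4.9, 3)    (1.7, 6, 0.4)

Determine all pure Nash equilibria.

This game has no pure Nash equilibrium.

For each player, find the best response to each opponent profile; mutual best responses are the pure NE.
Country A against (Free, Free): payoffs 4.6, 3 → best response High.
Country A against (Free, Low): payoffs 0.5, 2.9 → best response Embargo.
Country A against (Low, Free): payoffs 0.1, 3.8 → best response Embargo.
Country A against (Low, Low): payoffs 5.8, 1.7 → best response High.
Country B against (High, Free): payoffs 2.2, 3.1 → best response Low.
Country B against (High, Low): payoffs 5.3, 3.1 → best response Free.
Country B against (Embargo, Free): payoffs 5.3, 2 → best response Free.
Country B against (Embargo, Low): payoffs 4.9, 6 → best response Low.
Country C against (High, Free): payoffs 5.2, 4.6 → best response Free.
Country C against (High, Low): payoffs 3.4, 4.4 → best response Low.
Country C against (Embargo, Free): payoffs 0, 3 → best response Low.
Country C against (Embargo, Low): payoffs 5.6, 0.4 → best response Free.
No profile is a mutual best response for all players.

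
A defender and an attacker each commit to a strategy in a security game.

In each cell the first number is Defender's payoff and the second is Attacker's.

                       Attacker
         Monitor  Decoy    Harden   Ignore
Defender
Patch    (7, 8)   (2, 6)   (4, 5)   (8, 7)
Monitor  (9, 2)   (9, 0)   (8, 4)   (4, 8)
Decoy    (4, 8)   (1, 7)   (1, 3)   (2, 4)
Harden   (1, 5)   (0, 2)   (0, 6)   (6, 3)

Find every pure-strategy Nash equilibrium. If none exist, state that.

For each player, find the best response to each opponent profile; mutual best responses are the pure NE.
Defender against Monitor: payoffs 7, 9, 4, 1 → best response Monitor.
Defender against Decoy: payoffs 2, 9, 1, 0 → best response Monitor.
Defender against Harden: payoffs 4, 8, 1, 0 → best response Monitor.
Defender against Ignore: payoffs 8, 4, 2, 6 → best response Patch.
Attacker against Patch: payoffs 8, 6, 5, 7 → best response Monitor.
Attacker against Monitor: payoffs 2, 0, 4, 8 → best response Ignore.
Attacker against Decoy: payoffs 8, 7, 3, 4 → best response Monitor.
Attacker against Harden: payoffs 5, 2, 6, 3 → best response Harden.
No profile is a mutual best response for all players.

There is no pure-strategy Nash equilibrium.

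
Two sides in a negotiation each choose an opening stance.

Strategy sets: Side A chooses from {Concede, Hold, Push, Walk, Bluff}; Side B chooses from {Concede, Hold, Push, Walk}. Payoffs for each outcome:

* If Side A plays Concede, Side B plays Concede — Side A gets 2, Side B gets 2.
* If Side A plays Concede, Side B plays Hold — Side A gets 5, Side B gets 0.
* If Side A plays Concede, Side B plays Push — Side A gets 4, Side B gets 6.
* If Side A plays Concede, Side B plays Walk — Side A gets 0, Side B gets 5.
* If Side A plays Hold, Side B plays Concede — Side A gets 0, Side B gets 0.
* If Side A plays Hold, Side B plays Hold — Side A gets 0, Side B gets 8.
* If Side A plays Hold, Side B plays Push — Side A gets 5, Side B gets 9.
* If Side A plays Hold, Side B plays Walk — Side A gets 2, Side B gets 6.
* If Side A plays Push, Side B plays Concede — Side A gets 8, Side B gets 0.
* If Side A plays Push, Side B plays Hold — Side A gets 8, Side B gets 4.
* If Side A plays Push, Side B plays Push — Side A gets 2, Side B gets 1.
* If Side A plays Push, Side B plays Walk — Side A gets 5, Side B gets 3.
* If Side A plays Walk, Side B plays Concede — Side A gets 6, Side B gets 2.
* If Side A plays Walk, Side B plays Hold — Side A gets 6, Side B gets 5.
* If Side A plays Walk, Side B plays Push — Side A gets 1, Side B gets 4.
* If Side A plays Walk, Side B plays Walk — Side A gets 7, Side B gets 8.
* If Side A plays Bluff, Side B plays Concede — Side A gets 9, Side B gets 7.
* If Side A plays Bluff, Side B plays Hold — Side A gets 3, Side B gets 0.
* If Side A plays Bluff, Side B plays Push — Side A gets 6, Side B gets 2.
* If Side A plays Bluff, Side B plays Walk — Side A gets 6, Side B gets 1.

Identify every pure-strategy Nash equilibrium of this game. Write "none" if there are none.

(Push, Hold), (Walk, Walk), (Bluff, Concede)

Side A against Concede: payoffs 2, 0, 8, 6, 9 → best response Bluff.
Side A against Hold: payoffs 5, 0, 8, 6, 3 → best response Push.
Side A against Push: payoffs 4, 5, 2, 1, 6 → best response Bluff.
Side A against Walk: payoffs 0, 2, 5, 7, 6 → best response Walk.
Side B against Concede: payoffs 2, 0, 6, 5 → best response Push.
Side B against Hold: payoffs 0, 8, 9, 6 → best response Push.
Side B against Push: payoffs 0, 4, 1, 3 → best response Hold.
Side B against Walk: payoffs 2, 5, 4, 8 → best response Walk.
Side B against Bluff: payoffs 7, 0, 2, 1 → best response Concede.
Mutual best responses: (Push, Hold); (Walk, Walk); (Bluff, Concede).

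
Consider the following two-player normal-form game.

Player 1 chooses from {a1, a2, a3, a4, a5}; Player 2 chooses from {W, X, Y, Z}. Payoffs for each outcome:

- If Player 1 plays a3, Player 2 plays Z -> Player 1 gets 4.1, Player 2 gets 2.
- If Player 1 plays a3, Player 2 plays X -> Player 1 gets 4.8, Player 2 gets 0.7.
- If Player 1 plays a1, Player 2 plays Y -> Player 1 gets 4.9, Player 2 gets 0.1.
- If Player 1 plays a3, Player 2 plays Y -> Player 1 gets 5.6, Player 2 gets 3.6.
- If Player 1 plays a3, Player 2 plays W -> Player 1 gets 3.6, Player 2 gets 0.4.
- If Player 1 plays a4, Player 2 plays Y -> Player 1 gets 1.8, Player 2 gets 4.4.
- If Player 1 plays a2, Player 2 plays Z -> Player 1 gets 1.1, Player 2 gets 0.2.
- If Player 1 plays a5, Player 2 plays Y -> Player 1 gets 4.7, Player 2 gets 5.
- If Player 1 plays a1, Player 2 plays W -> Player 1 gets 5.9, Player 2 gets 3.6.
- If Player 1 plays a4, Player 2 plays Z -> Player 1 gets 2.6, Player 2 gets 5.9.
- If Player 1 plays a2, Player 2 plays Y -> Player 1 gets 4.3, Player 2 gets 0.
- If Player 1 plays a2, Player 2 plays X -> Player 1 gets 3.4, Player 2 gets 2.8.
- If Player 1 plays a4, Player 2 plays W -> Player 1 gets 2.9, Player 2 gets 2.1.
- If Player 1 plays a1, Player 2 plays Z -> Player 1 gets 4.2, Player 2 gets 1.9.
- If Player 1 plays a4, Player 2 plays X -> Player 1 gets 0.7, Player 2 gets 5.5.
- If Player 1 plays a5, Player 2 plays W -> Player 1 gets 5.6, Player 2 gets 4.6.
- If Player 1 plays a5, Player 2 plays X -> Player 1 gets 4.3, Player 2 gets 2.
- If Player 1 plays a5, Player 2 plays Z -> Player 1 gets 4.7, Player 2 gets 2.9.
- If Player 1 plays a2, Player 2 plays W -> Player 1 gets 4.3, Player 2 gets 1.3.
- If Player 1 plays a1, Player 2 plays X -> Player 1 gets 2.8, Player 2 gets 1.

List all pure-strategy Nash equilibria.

Pure-strategy Nash equilibria: (a1, W), (a3, Y)

(a1, W): Player 1 gets 5.9, best alternative 5.6; Player 2 gets 3.6, best alternative 1.9. No profitable deviation — NE.
(a1, X): Player 1 can switch to a2 (2.8 → 3.4). Not NE.
(a1, Y): Player 1 can switch to a3 (4.9 → 5.6). Not NE.
(a1, Z): Player 1 can switch to a5 (4.2 → 4.7). Not NE.
(a2, W): Player 1 can switch to a1 (4.3 → 5.9). Not NE.
(a2, X): Player 1 can switch to a3 (3.4 → 4.8). Not NE.
(a2, Y): Player 1 can switch to a1 (4.3 → 4.9). Not NE.
(a2, Z): Player 1 can switch to a1 (1.1 → 4.2). Not NE.
(a3, W): Player 1 can switch to a1 (3.6 → 5.9). Not NE.
(a3, X): Player 2 can switch to Y (0.7 → 3.6). Not NE.
(a3, Y): Player 1 gets 5.6, best alternative 4.9; Player 2 gets 3.6, best alternative 2. No profitable deviation — NE.
(a3, Z): Player 1 can switch to a1 (4.1 → 4.2). Not NE.
(The remaining 8 profiles each have a profitable deviation by the same check.)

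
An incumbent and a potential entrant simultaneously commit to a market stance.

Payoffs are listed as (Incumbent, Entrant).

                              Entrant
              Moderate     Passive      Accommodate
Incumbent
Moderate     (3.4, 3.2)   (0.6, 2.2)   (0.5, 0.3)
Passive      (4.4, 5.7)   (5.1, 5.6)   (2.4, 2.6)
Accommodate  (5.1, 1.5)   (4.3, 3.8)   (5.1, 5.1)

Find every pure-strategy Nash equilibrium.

For each player, find the best response to each opponent profile; mutual best responses are the pure NE.
Incumbent against Moderate: payoffs 3.4, 4.4, 5.1 → best response Accommodate.
Incumbent against Passive: payoffs 0.6, 5.1, 4.3 → best response Passive.
Incumbent against Accommodate: payoffs 0.5, 2.4, 5.1 → best response Accommodate.
Entrant against Moderate: payoffs 3.2, 2.2, 0.3 → best response Moderate.
Entrant against Passive: payoffs 5.7, 5.6, 2.6 → best response Moderate.
Entrant against Accommodate: payoffs 1.5, 3.8, 5.1 → best response Accommodate.
Mutual best responses: (Accommodate, Accommodate).

Pure NE: (Accommodate, Accommodate)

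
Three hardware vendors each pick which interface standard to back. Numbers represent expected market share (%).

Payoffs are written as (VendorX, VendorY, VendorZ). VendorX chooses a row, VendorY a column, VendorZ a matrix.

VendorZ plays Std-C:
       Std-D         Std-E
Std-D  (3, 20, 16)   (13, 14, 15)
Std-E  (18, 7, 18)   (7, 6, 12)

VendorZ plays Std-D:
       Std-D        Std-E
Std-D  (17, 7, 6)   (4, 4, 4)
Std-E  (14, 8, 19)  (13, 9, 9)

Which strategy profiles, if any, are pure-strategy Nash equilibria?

For each strategy profile, look for a profitable unilateral deviation.
(Std-D, Std-D, Std-C): VendorX can switch to Std-E (3 → 18). Not NE.
(Std-D, Std-D, Std-D): VendorZ can switch to Std-C (6 → 16). Not NE.
(Std-D, Std-E, Std-C): VendorY can switch to Std-D (14 → 20). Not NE.
(Std-D, Std-E, Std-D): VendorX can switch to Std-E (4 → 13). Not NE.
(Std-E, Std-D, Std-C): VendorZ can switch to Std-D (18 → 19). Not NE.
(Std-E, Std-D, Std-D): VendorX can switch to Std-D (14 → 17). Not NE.
(Std-E, Std-E, Std-C): VendorX can switch to Std-D (7 → 13). Not NE.
(Std-E, Std-E, Std-D): VendorZ can switch to Std-C (9 → 12). Not NE.

No pure-strategy Nash equilibrium.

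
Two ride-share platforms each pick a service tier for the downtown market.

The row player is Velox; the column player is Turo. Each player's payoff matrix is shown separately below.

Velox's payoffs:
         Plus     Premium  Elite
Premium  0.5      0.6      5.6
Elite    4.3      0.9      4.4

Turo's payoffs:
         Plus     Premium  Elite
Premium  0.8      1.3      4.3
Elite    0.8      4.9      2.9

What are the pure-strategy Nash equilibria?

Pure-strategy Nash equilibria: (Premium, Elite), (Elite, Premium)

For each player, find the best response to each opponent profile; mutual best responses are the pure NE.
Velox against Plus: payoffs 0.5, 4.3 → best response Elite.
Velox against Premium: payoffs 0.6, 0.9 → best response Elite.
Velox against Elite: payoffs 5.6, 4.4 → best response Premium.
Turo against Premium: payoffs 0.8, 1.3, 4.3 → best response Elite.
Turo against Elite: payoffs 0.8, 4.9, 2.9 → best response Premium.
Mutual best responses: (Premium, Elite); (Elite, Premium).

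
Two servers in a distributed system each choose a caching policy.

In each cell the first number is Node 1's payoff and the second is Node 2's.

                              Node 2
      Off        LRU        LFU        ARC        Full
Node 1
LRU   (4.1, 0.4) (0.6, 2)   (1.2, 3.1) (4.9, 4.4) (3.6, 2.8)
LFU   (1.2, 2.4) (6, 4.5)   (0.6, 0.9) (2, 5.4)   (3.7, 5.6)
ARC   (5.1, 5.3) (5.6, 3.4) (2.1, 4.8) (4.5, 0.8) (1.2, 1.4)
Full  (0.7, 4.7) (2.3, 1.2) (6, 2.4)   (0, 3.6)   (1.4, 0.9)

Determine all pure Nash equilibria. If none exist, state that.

Node 1 against Off: payoffs 4.1, 1.2, 5.1, 0.7 → best response ARC.
Node 1 against LRU: payoffs 0.6, 6, 5.6, 2.3 → best response LFU.
Node 1 against LFU: payoffs 1.2, 0.6, 2.1, 6 → best response Full.
Node 1 against ARC: payoffs 4.9, 2, 4.5, 0 → best response LRU.
Node 1 against Full: payoffs 3.6, 3.7, 1.2, 1.4 → best response LFU.
Node 2 against LRU: payoffs 0.4, 2, 3.1, 4.4, 2.8 → best response ARC.
Node 2 against LFU: payoffs 2.4, 4.5, 0.9, 5.4, 5.6 → best response Full.
Node 2 against ARC: payoffs 5.3, 3.4, 4.8, 0.8, 1.4 → best response Off.
Node 2 against Full: payoffs 4.7, 1.2, 2.4, 3.6, 0.9 → best response Off.
Mutual best responses: (LRU, ARC); (LFU, Full); (ARC, Off).

Pure-strategy Nash equilibria: (LRU, ARC), (LFU, Full), (ARC, Off)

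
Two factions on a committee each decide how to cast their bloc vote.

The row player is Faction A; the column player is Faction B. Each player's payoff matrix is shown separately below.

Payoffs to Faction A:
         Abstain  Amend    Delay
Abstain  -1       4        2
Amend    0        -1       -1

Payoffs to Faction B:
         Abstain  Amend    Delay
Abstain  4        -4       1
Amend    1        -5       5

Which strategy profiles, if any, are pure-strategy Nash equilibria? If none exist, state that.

This game has no pure Nash equilibrium.

For each strategy profile, look for a profitable unilateral deviation.
(Abstain, Abstain): Faction A can switch to Amend (-1 → 0). Not NE.
(Abstain, Amend): Faction B can switch to Abstain (-4 → 4). Not NE.
(Abstain, Delay): Faction B can switch to Abstain (1 → 4). Not NE.
(Amend, Abstain): Faction B can switch to Delay (1 → 5). Not NE.
(Amend, Amend): Faction A can switch to Abstain (-1 → 4). Not NE.
(Amend, Delay): Faction A can switch to Abstain (-1 → 2). Not NE.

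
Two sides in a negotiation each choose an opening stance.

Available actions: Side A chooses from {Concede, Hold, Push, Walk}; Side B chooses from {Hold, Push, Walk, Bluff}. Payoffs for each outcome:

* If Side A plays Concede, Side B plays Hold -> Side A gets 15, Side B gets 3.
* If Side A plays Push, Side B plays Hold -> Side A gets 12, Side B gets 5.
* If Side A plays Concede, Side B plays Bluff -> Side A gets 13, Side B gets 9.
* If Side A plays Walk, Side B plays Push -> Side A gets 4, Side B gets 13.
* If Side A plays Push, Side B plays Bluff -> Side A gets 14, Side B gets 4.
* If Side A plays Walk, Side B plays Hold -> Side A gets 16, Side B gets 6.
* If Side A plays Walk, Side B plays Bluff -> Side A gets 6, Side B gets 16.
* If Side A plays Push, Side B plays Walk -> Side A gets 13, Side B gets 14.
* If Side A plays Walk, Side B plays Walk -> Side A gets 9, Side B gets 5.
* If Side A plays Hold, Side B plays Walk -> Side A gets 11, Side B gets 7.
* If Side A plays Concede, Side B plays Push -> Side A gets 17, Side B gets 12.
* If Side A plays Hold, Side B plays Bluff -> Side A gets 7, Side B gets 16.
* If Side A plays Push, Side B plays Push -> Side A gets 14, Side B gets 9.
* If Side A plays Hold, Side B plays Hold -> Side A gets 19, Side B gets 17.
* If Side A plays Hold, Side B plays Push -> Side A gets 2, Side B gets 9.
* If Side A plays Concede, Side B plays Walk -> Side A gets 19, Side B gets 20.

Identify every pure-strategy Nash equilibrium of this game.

For each player, find the best response to each opponent profile; mutual best responses are the pure NE.
Side A against Hold: payoffs 15, 19, 12, 16 → best response Hold.
Side A against Push: payoffs 17, 2, 14, 4 → best response Concede.
Side A against Walk: payoffs 19, 11, 13, 9 → best response Concede.
Side A against Bluff: payoffs 13, 7, 14, 6 → best response Push.
Side B against Concede: payoffs 3, 12, 20, 9 → best response Walk.
Side B against Hold: payoffs 17, 9, 7, 16 → best response Hold.
Side B against Push: payoffs 5, 9, 14, 4 → best response Walk.
Side B against Walk: payoffs 6, 13, 5, 16 → best response Bluff.
Mutual best responses: (Concede, Walk); (Hold, Hold).

Pure-strategy Nash equilibria: (Concede, Walk); (Hold, Hold)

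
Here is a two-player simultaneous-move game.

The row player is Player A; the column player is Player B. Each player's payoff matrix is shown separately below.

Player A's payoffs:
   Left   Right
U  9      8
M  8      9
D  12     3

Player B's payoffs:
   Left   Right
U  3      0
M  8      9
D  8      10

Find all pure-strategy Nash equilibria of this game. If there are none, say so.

The unique pure-strategy Nash equilibrium is (M, Right).

Player A against Left: payoffs 9, 8, 12 → best response D.
Player A against Right: payoffs 8, 9, 3 → best response M.
Player B against U: payoffs 3, 0 → best response Left.
Player B against M: payoffs 8, 9 → best response Right.
Player B against D: payoffs 8, 10 → best response Right.
Mutual best responses: (M, Right).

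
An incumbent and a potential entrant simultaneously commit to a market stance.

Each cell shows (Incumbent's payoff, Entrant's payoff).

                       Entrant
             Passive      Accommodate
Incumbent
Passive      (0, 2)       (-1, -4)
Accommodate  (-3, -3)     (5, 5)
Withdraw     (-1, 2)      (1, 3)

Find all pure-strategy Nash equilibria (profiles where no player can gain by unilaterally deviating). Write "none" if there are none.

Mark each player's best response to every combination of opponents' strategies; a profile where every player is best-responding is a pure Nash equilibrium.
Incumbent against Passive: payoffs 0, -3, -1 → best response Passive.
Incumbent against Accommodate: payoffs -1, 5, 1 → best response Accommodate.
Entrant against Passive: payoffs 2, -4 → best response Passive.
Entrant against Accommodate: payoffs -3, 5 → best response Accommodate.
Entrant against Withdraw: payoffs 2, 3 → best response Accommodate.
Mutual best responses: (Passive, Passive); (Accommodate, Accommodate).

(Passive, Passive); (Accommodate, Accommodate)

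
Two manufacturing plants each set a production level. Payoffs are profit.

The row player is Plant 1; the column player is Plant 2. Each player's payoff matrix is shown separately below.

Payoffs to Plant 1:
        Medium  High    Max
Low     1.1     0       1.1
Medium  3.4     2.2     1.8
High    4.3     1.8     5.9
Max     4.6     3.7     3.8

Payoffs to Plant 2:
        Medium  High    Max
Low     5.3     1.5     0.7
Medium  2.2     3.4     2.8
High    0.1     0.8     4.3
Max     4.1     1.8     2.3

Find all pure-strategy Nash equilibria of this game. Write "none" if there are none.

The pure Nash equilibria are (High, Max); (Max, Medium).

Mark each player's best response to every combination of opponents' strategies; a profile where every player is best-responding is a pure Nash equilibrium.
Plant 1 against Medium: payoffs 1.1, 3.4, 4.3, 4.6 → best response Max.
Plant 1 against High: payoffs 0, 2.2, 1.8, 3.7 → best response Max.
Plant 1 against Max: payoffs 1.1, 1.8, 5.9, 3.8 → best response High.
Plant 2 against Low: payoffs 5.3, 1.5, 0.7 → best response Medium.
Plant 2 against Medium: payoffs 2.2, 3.4, 2.8 → best response High.
Plant 2 against High: payoffs 0.1, 0.8, 4.3 → best response Max.
Plant 2 against Max: payoffs 4.1, 1.8, 2.3 → best response Medium.
Mutual best responses: (High, Max); (Max, Medium).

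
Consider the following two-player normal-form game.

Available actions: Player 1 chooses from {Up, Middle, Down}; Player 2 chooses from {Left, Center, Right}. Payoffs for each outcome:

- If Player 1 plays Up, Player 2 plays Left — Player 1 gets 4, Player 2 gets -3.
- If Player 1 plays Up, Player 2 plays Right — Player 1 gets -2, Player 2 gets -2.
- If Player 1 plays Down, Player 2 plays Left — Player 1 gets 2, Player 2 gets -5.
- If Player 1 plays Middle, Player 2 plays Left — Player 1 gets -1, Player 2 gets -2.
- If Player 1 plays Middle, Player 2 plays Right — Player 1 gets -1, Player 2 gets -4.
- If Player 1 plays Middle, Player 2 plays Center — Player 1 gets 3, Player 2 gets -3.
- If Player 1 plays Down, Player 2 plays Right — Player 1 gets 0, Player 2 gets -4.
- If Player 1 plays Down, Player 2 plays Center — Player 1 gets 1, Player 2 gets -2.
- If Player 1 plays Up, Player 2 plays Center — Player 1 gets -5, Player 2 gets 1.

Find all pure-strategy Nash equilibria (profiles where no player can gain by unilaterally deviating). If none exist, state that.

none

(Up, Left): Player 2 can switch to Center (-3 → 1). Not NE.
(Up, Center): Player 1 can switch to Middle (-5 → 3). Not NE.
(Up, Right): Player 1 can switch to Middle (-2 → -1). Not NE.
(Middle, Left): Player 1 can switch to Up (-1 → 4). Not NE.
(Middle, Center): Player 2 can switch to Left (-3 → -2). Not NE.
(Middle, Right): Player 1 can switch to Down (-1 → 0). Not NE.
(Down, Left): Player 1 can switch to Up (2 → 4). Not NE.
(Down, Center): Player 1 can switch to Middle (1 → 3). Not NE.
(Down, Right): Player 2 can switch to Center (-4 → -2). Not NE.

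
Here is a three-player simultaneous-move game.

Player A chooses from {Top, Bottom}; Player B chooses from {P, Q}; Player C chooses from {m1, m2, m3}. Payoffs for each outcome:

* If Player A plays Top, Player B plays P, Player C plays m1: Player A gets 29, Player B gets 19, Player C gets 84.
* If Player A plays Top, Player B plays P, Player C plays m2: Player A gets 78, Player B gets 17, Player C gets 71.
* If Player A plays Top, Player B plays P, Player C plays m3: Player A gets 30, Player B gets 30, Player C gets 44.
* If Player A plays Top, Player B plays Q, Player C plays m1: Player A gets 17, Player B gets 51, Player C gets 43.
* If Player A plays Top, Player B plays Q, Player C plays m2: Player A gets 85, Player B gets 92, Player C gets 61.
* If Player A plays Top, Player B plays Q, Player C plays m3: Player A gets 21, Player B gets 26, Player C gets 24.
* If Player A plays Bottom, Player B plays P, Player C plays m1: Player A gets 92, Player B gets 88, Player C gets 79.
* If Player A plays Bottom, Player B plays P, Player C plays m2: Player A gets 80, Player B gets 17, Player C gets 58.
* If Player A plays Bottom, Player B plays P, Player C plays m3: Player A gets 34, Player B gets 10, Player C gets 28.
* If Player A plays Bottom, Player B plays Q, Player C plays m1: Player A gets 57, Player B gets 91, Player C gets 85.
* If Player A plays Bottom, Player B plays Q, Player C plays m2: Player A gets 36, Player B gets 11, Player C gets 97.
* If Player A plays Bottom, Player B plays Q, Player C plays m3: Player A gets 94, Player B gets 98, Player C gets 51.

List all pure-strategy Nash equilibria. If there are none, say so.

The unique pure-strategy Nash equilibrium is (Top, Q, m2).

Mark each player's best response to every combination of opponents' strategies; a profile where every player is best-responding is a pure Nash equilibrium.
Player A against (P, m1): payoffs 29, 92 → best response Bottom.
Player A against (P, m2): payoffs 78, 80 → best response Bottom.
Player A against (P, m3): payoffs 30, 34 → best response Bottom.
Player A against (Q, m1): payoffs 17, 57 → best response Bottom.
Player A against (Q, m2): payoffs 85, 36 → best response Top.
Player A against (Q, m3): payoffs 21, 94 → best response Bottom.
Player B against (Top, m1): payoffs 19, 51 → best response Q.
Player B against (Top, m2): payoffs 17, 92 → best response Q.
Player B against (Top, m3): payoffs 30, 26 → best response P.
Player B against (Bottom, m1): payoffs 88, 91 → best response Q.
Player B against (Bottom, m2): payoffs 17, 11 → best response P.
Player B against (Bottom, m3): payoffs 10, 98 → best response Q.
Player C against (Top, P): payoffs 84, 71, 44 → best response m1.
Player C against (Top, Q): payoffs 43, 61, 24 → best response m2.
Player C against (Bottom, P): payoffs 79, 58, 28 → best response m1.
Player C against (Bottom, Q): payoffs 85, 97, 51 → best response m2.
Mutual best responses: (Top, Q, m2).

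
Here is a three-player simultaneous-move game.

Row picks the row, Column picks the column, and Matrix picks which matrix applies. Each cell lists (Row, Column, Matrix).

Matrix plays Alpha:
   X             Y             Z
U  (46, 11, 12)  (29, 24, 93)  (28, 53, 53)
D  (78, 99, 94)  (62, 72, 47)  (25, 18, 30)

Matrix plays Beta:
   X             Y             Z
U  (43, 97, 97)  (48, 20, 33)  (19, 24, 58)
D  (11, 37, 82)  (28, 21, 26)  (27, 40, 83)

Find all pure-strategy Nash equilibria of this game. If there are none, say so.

(U, X, Beta); (D, X, Alpha); (D, Z, Beta)

(U, X, Alpha): Row can switch to D (46 → 78). Not NE.
(U, X, Beta): Row gets 43, best alternative 11; Column gets 97, best alternative 24; Matrix gets 97, best alternative 12. No profitable deviation — NE.
(U, Y, Alpha): Row can switch to D (29 → 62). Not NE.
(U, Y, Beta): Column can switch to X (20 → 97). Not NE.
(U, Z, Alpha): Matrix can switch to Beta (53 → 58). Not NE.
(U, Z, Beta): Row can switch to D (19 → 27). Not NE.
(D, X, Alpha): Row gets 78, best alternative 46; Column gets 99, best alternative 72; Matrix gets 94, best alternative 82. No profitable deviation — NE.
(D, X, Beta): Row can switch to U (11 → 43). Not NE.
(D, Y, Alpha): Column can switch to X (72 → 99). Not NE.
(D, Y, Beta): Row can switch to U (28 → 48). Not NE.
(D, Z, Beta): Row gets 27, best alternative 19; Column gets 40, best alternative 37; Matrix gets 83, best alternative 30. No profitable deviation — NE.
(The remaining 1 profile has a profitable deviation by the same check.)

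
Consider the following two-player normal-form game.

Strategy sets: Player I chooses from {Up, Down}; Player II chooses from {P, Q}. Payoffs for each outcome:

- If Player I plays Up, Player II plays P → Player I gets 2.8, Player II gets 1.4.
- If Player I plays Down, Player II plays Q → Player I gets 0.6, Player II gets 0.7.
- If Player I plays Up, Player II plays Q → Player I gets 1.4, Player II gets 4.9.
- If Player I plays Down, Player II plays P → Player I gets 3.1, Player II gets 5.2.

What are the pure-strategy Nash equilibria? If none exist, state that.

(Up, P): Player I can switch to Down (2.8 → 3.1). Not NE.
(Up, Q): Player I gets 1.4, best alternative 0.6; Player II gets 4.9, best alternative 1.4. No profitable deviation — NE.
(Down, P): Player I gets 3.1, best alternative 2.8; Player II gets 5.2, best alternative 0.7. No profitable deviation — NE.
(Down, Q): Player I can switch to Up (0.6 → 1.4). Not NE.

Pure-strategy Nash equilibria: (Up, Q), (Down, P)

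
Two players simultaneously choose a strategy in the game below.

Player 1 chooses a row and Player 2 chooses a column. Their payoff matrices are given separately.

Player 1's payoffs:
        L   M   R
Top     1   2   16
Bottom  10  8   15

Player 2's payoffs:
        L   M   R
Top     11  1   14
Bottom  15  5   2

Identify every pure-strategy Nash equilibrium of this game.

Player 1 against L: payoffs 1, 10 → best response Bottom.
Player 1 against M: payoffs 2, 8 → best response Bottom.
Player 1 against R: payoffs 16, 15 → best response Top.
Player 2 against Top: payoffs 11, 1, 14 → best response R.
Player 2 against Bottom: payoffs 15, 5, 2 → best response L.
Mutual best responses: (Top, R); (Bottom, L).

The pure Nash equilibria are (Top, R); (Bottom, L).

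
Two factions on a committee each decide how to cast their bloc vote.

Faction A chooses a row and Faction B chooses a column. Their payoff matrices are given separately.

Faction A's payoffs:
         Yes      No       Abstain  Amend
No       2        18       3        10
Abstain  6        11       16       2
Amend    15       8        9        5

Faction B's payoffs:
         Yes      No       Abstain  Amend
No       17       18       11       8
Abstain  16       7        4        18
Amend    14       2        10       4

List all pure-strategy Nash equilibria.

Pure-strategy Nash equilibria: (No, No), (Amend, Yes)

Mark each player's best response to every combination of opponents' strategies; a profile where every player is best-responding is a pure Nash equilibrium.
Faction A against Yes: payoffs 2, 6, 15 → best response Amend.
Faction A against No: payoffs 18, 11, 8 → best response No.
Faction A against Abstain: payoffs 3, 16, 9 → best response Abstain.
Faction A against Amend: payoffs 10, 2, 5 → best response No.
Faction B against No: payoffs 17, 18, 11, 8 → best response No.
Faction B against Abstain: payoffs 16, 7, 4, 18 → best response Amend.
Faction B against Amend: payoffs 14, 2, 10, 4 → best response Yes.
Mutual best responses: (No, No); (Amend, Yes).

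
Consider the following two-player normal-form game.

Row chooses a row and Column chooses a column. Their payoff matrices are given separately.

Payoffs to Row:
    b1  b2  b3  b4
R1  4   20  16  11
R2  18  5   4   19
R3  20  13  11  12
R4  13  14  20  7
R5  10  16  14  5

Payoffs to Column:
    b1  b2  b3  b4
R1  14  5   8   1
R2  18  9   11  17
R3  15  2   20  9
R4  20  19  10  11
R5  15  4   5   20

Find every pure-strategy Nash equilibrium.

There is no pure-strategy Nash equilibrium.

For each player, find the best response to each opponent profile; mutual best responses are the pure NE.
Row against b1: payoffs 4, 18, 20, 13, 10 → best response R3.
Row against b2: payoffs 20, 5, 13, 14, 16 → best response R1.
Row against b3: payoffs 16, 4, 11, 20, 14 → best response R4.
Row against b4: payoffs 11, 19, 12, 7, 5 → best response R2.
Column against R1: payoffs 14, 5, 8, 1 → best response b1.
Column against R2: payoffs 18, 9, 11, 17 → best response b1.
Column against R3: payoffs 15, 2, 20, 9 → best response b3.
Column against R4: payoffs 20, 19, 10, 11 → best response b1.
Column against R5: payoffs 15, 4, 5, 20 → best response b4.
No profile is a mutual best response for all players.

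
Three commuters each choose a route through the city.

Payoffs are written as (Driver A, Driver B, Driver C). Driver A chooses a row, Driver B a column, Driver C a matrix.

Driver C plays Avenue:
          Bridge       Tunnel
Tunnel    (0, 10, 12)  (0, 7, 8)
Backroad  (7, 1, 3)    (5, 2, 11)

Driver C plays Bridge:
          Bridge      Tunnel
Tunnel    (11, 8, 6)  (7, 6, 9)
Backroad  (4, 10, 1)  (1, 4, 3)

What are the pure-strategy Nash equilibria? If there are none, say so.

Pure NE: (Backroad, Tunnel, Avenue)

For each player, find the best response to each opponent profile; mutual best responses are the pure NE.
Driver A against (Bridge, Avenue): payoffs 0, 7 → best response Backroad.
Driver A against (Bridge, Bridge): payoffs 11, 4 → best response Tunnel.
Driver A against (Tunnel, Avenue): payoffs 0, 5 → best response Backroad.
Driver A against (Tunnel, Bridge): payoffs 7, 1 → best response Tunnel.
Driver B against (Tunnel, Avenue): payoffs 10, 7 → best response Bridge.
Driver B against (Tunnel, Bridge): payoffs 8, 6 → best response Bridge.
Driver B against (Backroad, Avenue): payoffs 1, 2 → best response Tunnel.
Driver B against (Backroad, Bridge): payoffs 10, 4 → best response Bridge.
Driver C against (Tunnel, Bridge): payoffs 12, 6 → best response Avenue.
Driver C against (Tunnel, Tunnel): payoffs 8, 9 → best response Bridge.
Driver C against (Backroad, Bridge): payoffs 3, 1 → best response Avenue.
Driver C against (Backroad, Tunnel): payoffs 11, 3 → best response Avenue.
Mutual best responses: (Backroad, Tunnel, Avenue).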